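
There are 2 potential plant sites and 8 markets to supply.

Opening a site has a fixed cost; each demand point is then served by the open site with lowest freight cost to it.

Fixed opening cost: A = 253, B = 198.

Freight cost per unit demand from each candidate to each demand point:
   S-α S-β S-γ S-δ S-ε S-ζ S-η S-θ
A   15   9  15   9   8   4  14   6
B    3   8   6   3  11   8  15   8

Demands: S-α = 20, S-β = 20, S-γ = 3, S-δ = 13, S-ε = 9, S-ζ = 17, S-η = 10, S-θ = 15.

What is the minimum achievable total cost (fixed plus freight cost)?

980

Open {B}: assign each demand point to its cheapest open site.
  S-α→B 20×3=60, S-β→B 20×8=160, S-γ→B 3×6=18, S-δ→B 13×3=39, S-ε→B 9×11=99, S-ζ→B 17×8=136, S-η→B 10×15=150, S-θ→B 15×8=120
  freight cost 782, fixed 198 → total 980.
Compare {A, B}: freight cost 647 + fixed 451 = 1098.
Compare {A}: freight cost 1012 + fixed 253 = 1265.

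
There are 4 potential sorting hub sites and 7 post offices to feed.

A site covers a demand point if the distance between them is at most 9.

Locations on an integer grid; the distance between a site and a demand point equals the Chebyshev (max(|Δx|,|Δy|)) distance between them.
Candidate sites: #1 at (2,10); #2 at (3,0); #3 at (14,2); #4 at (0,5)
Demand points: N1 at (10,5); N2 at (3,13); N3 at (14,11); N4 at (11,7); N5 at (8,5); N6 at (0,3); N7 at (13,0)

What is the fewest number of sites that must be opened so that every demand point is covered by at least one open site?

Coverage sets (demand points within 9 of each site):
  #1: {N1, N2, N4, N5, N6}
  #2: {N1, N4, N5, N6}
  #3: {N1, N3, N4, N5, N7}
  #4: {N2, N5, N6}
No single site covers all 7 demand points.
But {#1, #3} covers everything, so the minimum is 2.

2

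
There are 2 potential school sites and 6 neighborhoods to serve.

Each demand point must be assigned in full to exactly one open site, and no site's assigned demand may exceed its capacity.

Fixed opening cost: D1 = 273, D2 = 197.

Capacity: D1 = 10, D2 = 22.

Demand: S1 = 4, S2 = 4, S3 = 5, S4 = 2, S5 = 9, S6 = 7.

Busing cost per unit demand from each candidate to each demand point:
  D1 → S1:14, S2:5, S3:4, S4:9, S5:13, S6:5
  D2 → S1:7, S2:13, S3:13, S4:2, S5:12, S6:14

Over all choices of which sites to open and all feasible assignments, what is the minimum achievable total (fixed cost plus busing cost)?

748

Open {D1, D2}; cheapest assignment that respects the capacities:
  D1 (cap 10, load 9): S2, S3 — cost 4×5 + 5×4 = 40
  D2 (cap 22, load 22): S1, S4, S5, S6 — cost 4×7 + 2×2 + 9×12 + 7×14 = 238
  Shipping 278, fixed 470 → total 748.
  Any other capacity-feasible assignment to {D1, D2} ships for at least 278.
Total demand is 31 and no other set of sites has combined capacity ≥ 31, so {D1, D2} is the only feasible choice of open sites. Minimum: 748.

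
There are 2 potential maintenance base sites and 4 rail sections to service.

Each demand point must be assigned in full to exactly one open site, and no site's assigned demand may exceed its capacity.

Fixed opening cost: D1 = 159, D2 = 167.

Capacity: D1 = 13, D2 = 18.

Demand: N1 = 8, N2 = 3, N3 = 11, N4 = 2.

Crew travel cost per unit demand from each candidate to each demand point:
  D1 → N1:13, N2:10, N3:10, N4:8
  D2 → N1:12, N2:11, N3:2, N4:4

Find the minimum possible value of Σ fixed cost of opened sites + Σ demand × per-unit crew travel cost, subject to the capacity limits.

490

Open {D1, D2}; cheapest assignment that respects the capacities:
  D1 (cap 13, load 11): N1, N2 — cost 8×13 + 3×10 = 134
  D2 (cap 18, load 13): N3, N4 — cost 11×2 + 2×4 = 30
  Shipping 164, fixed 326 → total 490.
  Any other capacity-feasible assignment to {D1, D2} ships for at least 164.
Total demand is 24 and no other set of sites has combined capacity ≥ 24, so {D1, D2} is the only feasible choice of open sites. Minimum: 490.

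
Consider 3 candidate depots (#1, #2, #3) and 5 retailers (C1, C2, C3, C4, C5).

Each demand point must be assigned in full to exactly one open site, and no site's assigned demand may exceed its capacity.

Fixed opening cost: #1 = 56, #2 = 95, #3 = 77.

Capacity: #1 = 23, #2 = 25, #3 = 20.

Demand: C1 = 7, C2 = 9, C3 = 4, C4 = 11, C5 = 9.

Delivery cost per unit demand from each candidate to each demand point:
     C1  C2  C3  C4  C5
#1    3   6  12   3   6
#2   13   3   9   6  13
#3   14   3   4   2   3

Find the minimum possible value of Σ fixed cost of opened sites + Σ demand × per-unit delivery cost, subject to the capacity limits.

289

Open {#1, #3}; cheapest assignment that respects the capacities:
  #1 (cap 23, load 22): C1, C3, C4 — cost 7×3 + 4×12 + 11×3 = 102
  #3 (cap 20, load 18): C2, C5 — cost 9×3 + 9×3 = 54
  Shipping 156, fixed 133 → total 289.
  Any other capacity-feasible assignment to {#1, #3} ships for at least 156.
Compare {#1, #2, #3}: its best feasible assignment gives total 352.
Compare {#1, #2}: its best feasible assignment gives total 355.
Every other set of open sites that can feasibly serve all demand totals ≥ 352 even under its best assignment. Minimum: 289.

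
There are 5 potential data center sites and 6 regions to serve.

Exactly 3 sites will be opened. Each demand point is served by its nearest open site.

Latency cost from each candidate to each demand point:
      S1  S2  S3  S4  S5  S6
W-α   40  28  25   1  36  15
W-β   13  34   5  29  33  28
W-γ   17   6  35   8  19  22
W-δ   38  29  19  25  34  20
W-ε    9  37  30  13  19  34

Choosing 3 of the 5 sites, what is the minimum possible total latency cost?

Open {W-α, W-β, W-γ}.
  S1→W-β 13, S2→W-γ 6, S3→W-β 5, S4→W-α 1, S5→W-γ 19, S6→W-α 15  ⇒ total 59.
Compare {W-β, W-γ, W-ε}: total 69.
Compare {W-β, W-γ, W-δ}: total 71.
No size-3 selection does better; minimum is 59.

59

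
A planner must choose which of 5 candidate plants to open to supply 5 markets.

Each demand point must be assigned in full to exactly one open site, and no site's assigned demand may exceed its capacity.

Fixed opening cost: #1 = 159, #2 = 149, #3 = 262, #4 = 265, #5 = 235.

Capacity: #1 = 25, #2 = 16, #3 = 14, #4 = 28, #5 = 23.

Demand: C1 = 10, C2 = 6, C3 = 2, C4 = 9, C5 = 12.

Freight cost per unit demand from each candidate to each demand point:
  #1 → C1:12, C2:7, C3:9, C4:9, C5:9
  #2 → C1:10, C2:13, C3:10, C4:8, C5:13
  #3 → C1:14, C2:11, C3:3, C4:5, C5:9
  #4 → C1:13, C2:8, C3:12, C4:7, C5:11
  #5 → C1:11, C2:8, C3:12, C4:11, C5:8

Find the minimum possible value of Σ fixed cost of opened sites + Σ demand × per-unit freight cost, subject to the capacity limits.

Open {#1, #2}; cheapest assignment that respects the capacities:
  #1 (cap 25, load 23): C3, C4, C5 — cost 2×9 + 9×9 + 12×9 = 207
  #2 (cap 16, load 16): C1, C2 — cost 10×10 + 6×13 = 178
  Shipping 385, fixed 308 → total 693.
  Any other capacity-feasible assignment to {#1, #2} ships for at least 385.
Compare {#1, #5}: its best feasible assignment gives total 741.
Compare {#2, #4}: its best feasible assignment gives total 777.
Every other set of open sites that can feasibly serve all demand totals ≥ 741 even under its best assignment. Minimum: 693.

693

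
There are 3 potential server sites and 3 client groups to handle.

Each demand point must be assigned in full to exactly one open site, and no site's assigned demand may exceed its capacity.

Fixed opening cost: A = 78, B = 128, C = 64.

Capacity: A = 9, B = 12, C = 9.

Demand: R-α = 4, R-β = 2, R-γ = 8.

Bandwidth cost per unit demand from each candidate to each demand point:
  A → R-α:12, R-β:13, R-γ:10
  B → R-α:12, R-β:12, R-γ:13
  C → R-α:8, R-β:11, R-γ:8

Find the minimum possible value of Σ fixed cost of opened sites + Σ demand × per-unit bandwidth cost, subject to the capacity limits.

276

Open {A, C}; cheapest assignment that respects the capacities:
  A (cap 9, load 8): R-γ — cost 8×10 = 80
  C (cap 9, load 6): R-α, R-β — cost 4×8 + 2×11 = 54
  Shipping 134, fixed 142 → total 276.
  Any other capacity-feasible assignment to {A, C} ships for at least 134.
Compare {B, C}: its best feasible assignment gives total 328.
Compare {A, B}: its best feasible assignment gives total 358.
Every other set of open sites that can feasibly serve all demand totals ≥ 328 even under its best assignment. Minimum: 276.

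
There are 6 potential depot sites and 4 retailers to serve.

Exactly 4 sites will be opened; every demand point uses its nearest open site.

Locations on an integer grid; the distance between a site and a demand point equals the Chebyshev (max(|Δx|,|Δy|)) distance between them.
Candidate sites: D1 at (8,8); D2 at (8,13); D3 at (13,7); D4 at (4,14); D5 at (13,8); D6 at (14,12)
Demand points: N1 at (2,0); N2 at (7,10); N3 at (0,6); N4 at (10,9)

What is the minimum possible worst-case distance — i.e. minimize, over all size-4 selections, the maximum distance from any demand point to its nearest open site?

8

Open {D1, D2, D3, D4}.
  Farthest demand point is N1 at distance 8 (to D1); all others are ≤ 8.
With {D1, D2, D3, D5} the worst case is 8.
With {D1, D2, D3, D6} the worst case is 8.
No size-4 selection achieves below 8.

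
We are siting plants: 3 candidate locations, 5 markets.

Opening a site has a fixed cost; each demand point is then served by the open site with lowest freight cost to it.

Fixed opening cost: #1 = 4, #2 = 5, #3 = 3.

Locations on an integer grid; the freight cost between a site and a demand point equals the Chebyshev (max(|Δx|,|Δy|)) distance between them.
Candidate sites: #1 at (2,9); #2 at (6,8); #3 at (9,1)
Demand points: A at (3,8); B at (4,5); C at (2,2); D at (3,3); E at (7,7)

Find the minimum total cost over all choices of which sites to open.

23

Open {#2}: assign each demand point to its cheapest open site.
  A→#2 3, B→#2 3, C→#2 6, D→#2 5, E→#2 1
  freight cost 18, fixed 5 → total 23.
Compare {#1, #2}: freight cost 16 + fixed 9 = 25.
Compare {#2, #3}: freight cost 18 + fixed 8 = 26.
Compare {#1}: freight cost 23 + fixed 4 = 27.
All other subsets cost ≥ 25. Minimum total cost: 23.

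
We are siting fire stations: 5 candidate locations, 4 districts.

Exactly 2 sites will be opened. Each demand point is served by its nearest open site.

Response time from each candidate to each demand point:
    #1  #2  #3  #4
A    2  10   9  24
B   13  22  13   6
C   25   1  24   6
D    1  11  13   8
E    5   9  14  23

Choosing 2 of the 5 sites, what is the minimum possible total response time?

Open {A, C}.
  #1→A 2, #2→C 1, #3→A 9, #4→C 6  ⇒ total 18.
Compare {C, D}: total 21.
Compare {C, E}: total 26.
No size-2 selection does better; minimum is 18.

18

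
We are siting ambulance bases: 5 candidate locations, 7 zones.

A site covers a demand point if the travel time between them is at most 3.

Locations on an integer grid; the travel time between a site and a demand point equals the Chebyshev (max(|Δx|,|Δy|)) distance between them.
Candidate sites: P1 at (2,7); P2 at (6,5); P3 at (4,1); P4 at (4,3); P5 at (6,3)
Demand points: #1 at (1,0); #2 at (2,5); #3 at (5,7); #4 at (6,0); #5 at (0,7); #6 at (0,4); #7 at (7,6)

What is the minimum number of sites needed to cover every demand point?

2

Coverage sets (demand points within 3 of each site):
  P1: {#2, #3, #5, #6}
  P2: {#3, #7}
  P3: {#1, #4}
  P4: {#1, #2, #4, #7}
  P5: {#4, #7}
No single site covers all 7 demand points.
But {P1, P4} covers everything, so the minimum is 2.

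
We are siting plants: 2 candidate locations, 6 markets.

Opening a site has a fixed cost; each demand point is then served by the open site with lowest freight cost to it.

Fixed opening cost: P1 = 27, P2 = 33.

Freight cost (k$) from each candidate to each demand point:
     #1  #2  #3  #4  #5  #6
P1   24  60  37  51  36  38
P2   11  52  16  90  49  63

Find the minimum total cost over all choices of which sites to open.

264

Open {P1, P2}: assign each demand point to its cheapest open site.
  #1→P2 11, #2→P2 52, #3→P2 16, #4→P1 51, #5→P1 36, #6→P1 38
  freight cost 204, fixed 60 → total 264.
Compare {P1}: freight cost 246 + fixed 27 = 273.
Compare {P2}: freight cost 281 + fixed 33 = 314.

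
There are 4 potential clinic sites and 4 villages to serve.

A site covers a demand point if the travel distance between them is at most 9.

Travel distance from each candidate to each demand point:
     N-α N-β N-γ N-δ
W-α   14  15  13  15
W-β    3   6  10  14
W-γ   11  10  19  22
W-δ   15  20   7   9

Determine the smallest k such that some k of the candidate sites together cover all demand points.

Coverage sets (demand points within 9 of each site):
  W-α: {}
  W-β: {N-α, N-β}
  W-γ: {}
  W-δ: {N-γ, N-δ}
No single site covers all 4 demand points.
But {W-β, W-δ} covers everything, so the minimum is 2.

2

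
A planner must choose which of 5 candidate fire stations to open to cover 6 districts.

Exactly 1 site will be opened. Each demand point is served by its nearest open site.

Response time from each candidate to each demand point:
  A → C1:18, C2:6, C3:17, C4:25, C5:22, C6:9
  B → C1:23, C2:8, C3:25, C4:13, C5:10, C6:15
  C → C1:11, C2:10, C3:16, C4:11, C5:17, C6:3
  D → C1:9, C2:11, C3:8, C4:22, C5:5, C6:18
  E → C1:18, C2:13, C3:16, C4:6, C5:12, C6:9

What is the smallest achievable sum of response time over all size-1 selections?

Open {C}.
  C1→C 11, C2→C 10, C3→C 16, C4→C 11, C5→C 17, C6→C 3  ⇒ total 68.
Compare {D}: total 73.
Compare {E}: total 74.
No size-1 selection does better; minimum is 68.

68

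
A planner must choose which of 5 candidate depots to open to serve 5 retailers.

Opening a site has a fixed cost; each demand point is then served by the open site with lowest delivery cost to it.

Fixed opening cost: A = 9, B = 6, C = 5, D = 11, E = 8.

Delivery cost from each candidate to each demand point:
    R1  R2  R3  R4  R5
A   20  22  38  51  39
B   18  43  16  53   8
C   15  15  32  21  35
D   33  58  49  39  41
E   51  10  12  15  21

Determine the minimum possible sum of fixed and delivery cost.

77

Open {B, E}: assign each demand point to its cheapest open site.
  R1→B 18, R2→E 10, R3→E 12, R4→E 15, R5→B 8
  delivery cost 63, fixed 14 → total 77.
Compare {B, C, E}: delivery cost 60 + fixed 19 = 79.
Compare {B, C}: delivery cost 75 + fixed 11 = 86.
Compare {C, E}: delivery cost 73 + fixed 13 = 86.
All other subsets cost ≥ 79. Minimum total cost: 77.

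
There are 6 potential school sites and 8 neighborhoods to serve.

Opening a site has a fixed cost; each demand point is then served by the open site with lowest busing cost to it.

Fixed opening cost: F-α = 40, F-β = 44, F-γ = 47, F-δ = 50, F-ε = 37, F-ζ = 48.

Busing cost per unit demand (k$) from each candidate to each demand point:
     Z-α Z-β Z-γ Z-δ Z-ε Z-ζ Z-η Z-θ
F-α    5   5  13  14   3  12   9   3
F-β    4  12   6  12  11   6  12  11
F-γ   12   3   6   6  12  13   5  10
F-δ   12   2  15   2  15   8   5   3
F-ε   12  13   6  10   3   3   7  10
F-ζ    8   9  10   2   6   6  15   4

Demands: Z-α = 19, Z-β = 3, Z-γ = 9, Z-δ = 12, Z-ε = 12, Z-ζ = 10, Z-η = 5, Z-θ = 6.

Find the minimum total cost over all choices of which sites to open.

Open {F-β, F-δ, F-ε}: assign each demand point to its cheapest open site.
  Z-α→F-β 19×4=76, Z-β→F-δ 3×2=6, Z-γ→F-β 9×6=54, Z-δ→F-δ 12×2=24, Z-ε→F-ε 12×3=36, Z-ζ→F-ε 10×3=30, Z-η→F-δ 5×5=25, Z-θ→F-δ 6×3=18
  busing cost 269, fixed 131 → total 400.
Compare {F-α, F-δ, F-ε}: busing cost 288 + fixed 127 = 415.
Compare {F-α, F-ε, F-ζ}: busing cost 307 + fixed 125 = 432.
Compare {F-α, F-β, F-δ}: busing cost 299 + fixed 134 = 433.
All other subsets cost ≥ 415. Minimum total cost: 400.

400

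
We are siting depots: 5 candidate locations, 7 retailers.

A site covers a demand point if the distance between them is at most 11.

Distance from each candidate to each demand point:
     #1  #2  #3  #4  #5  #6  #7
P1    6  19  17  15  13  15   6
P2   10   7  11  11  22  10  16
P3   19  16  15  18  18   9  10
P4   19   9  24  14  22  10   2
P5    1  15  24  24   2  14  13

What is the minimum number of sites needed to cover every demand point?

Coverage sets (demand points within 11 of each site):
  P1: {#1, #7}
  P2: {#1, #2, #3, #4, #6}
  P3: {#6, #7}
  P4: {#2, #6, #7}
  P5: {#1, #5}
No 2 sites suffice: every size-2 union leaves at least one demand point uncovered.
But {P1, P2, P5} covers everything, so the minimum is 3.

3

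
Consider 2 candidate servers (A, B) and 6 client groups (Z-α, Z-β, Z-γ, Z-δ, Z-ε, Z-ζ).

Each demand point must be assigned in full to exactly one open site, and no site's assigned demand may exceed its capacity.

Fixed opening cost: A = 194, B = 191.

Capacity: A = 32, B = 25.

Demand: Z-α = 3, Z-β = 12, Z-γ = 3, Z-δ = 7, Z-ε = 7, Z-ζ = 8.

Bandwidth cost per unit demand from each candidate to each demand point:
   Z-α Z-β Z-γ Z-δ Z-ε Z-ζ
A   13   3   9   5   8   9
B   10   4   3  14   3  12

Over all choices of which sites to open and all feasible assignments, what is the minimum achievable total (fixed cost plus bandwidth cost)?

Open {A, B}; cheapest assignment that respects the capacities:
  A (cap 32, load 27): Z-β, Z-δ, Z-ζ — cost 12×3 + 7×5 + 8×9 = 143
  B (cap 25, load 13): Z-α, Z-γ, Z-ε — cost 3×10 + 3×3 + 7×3 = 60
  Shipping 203, fixed 385 → total 588.
  Any other capacity-feasible assignment to {A, B} ships for at least 203.
Total demand is 40 and no other set of sites has combined capacity ≥ 40, so {A, B} is the only feasible choice of open sites. Minimum: 588.

588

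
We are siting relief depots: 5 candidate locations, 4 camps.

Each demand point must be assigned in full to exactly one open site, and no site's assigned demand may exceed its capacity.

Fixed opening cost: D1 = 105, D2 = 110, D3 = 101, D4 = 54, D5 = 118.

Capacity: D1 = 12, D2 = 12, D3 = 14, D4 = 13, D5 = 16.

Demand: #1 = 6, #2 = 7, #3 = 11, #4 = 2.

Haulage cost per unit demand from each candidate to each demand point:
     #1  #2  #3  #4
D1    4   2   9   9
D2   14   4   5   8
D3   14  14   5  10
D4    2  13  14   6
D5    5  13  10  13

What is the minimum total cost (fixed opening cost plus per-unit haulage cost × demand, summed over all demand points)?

333

Open {D3, D4}; cheapest assignment that respects the capacities:
  D3 (cap 14, load 13): #3, #4 — cost 11×5 + 2×10 = 75
  D4 (cap 13, load 13): #1, #2 — cost 6×2 + 7×13 = 103
  Shipping 178, fixed 155 → total 333.
  Any other capacity-feasible assignment to {D3, D4} ships for at least 178.
Compare {D1, D3, D4}: its best feasible assignment gives total 353.
Compare {D1, D2, D4}: its best feasible assignment gives total 362.
Every other set of open sites that can feasibly serve all demand totals ≥ 353 even under its best assignment. Minimum: 333.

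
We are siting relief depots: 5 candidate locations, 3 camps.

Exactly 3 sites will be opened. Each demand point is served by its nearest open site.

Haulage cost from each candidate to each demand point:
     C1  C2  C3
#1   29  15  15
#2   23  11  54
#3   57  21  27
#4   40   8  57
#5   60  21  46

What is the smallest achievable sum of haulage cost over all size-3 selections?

46

Open {#1, #2, #4}.
  C1→#2 23, C2→#4 8, C3→#1 15  ⇒ total 46.
Compare {#1, #2, #3}: total 49.
Compare {#1, #2, #5}: total 49.
No size-3 selection does better; minimum is 46.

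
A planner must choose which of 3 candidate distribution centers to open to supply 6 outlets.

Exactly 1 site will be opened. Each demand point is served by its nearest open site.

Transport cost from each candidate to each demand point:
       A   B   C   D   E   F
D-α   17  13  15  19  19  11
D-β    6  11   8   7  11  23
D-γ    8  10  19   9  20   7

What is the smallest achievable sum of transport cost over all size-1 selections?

Open {D-β}.
  A→D-β 6, B→D-β 11, C→D-β 8, D→D-β 7, E→D-β 11, F→D-β 23  ⇒ total 66.
Compare {D-γ}: total 73.
Compare {D-α}: total 94.

66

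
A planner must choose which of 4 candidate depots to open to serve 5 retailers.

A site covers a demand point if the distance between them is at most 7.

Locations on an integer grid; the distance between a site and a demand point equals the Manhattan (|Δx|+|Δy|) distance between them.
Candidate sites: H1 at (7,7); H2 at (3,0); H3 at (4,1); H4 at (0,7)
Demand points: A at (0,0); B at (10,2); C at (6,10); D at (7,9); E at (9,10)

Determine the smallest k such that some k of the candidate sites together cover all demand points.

Coverage sets (demand points within 7 of each site):
  H1: {C, D, E}
  H2: {A}
  H3: {A, B}
  H4: {A}
No single site covers all 5 demand points.
But {H1, H3} covers everything, so the minimum is 2.

2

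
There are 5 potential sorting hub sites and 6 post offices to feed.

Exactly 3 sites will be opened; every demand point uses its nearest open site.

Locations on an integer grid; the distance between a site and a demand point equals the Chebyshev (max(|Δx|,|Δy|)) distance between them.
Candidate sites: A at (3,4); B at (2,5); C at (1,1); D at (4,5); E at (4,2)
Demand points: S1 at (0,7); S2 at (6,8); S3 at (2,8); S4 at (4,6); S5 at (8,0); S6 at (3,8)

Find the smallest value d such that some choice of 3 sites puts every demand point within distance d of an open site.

4

Open {A, B, E}.
  Farthest demand point is S2 at distance 4 (to A); all others are ≤ 4.
With {A, C, E} the worst case is 4.
With {A, D, E} the worst case is 4.
No size-3 selection achieves below 4.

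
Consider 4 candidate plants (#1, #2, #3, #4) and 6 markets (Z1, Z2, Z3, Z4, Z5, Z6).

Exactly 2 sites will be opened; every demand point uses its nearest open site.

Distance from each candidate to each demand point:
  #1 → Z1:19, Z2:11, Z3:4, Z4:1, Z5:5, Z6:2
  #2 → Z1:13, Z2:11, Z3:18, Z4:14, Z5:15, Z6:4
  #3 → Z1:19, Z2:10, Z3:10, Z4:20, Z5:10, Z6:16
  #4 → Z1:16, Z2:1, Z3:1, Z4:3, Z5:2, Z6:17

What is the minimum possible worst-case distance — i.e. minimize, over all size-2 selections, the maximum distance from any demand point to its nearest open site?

Open {#1, #2}.
  Farthest demand point is Z1 at distance 13 (to #2); all others are ≤ 13.
With {#2, #4} the worst case is 13.
With {#2, #3} the worst case is 14.
No size-2 selection achieves below 13.

13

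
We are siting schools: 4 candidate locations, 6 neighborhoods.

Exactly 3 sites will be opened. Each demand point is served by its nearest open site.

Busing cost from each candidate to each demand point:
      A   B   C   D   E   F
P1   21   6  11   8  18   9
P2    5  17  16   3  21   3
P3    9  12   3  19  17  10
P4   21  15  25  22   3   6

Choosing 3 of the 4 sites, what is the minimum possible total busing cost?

Open {P2, P3, P4}.
  A→P2 5, B→P3 12, C→P3 3, D→P2 3, E→P4 3, F→P2 3  ⇒ total 29.
Compare {P1, P2, P4}: total 31.
Compare {P1, P3, P4}: total 35.
No size-3 selection does better; minimum is 29.

29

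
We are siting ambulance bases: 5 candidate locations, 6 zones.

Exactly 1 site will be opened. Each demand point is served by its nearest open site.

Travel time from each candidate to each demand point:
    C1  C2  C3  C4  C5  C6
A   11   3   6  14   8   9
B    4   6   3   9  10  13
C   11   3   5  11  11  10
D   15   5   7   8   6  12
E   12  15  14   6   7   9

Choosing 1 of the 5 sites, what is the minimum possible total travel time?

Open {B}.
  C1→B 4, C2→B 6, C3→B 3, C4→B 9, C5→B 10, C6→B 13  ⇒ total 45.
Compare {A}: total 51.
Compare {C}: total 51.
No size-1 selection does better; minimum is 45.

45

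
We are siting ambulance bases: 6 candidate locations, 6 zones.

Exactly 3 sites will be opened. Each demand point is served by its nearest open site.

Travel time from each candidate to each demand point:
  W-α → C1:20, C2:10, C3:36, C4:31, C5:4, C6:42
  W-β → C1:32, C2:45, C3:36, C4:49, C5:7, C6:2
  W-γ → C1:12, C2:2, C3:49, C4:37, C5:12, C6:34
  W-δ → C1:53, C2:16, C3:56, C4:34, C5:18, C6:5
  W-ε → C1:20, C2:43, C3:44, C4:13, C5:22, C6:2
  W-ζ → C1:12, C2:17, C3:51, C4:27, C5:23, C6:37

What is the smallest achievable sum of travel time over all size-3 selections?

69

Open {W-α, W-γ, W-ε}.
  C1→W-γ 12, C2→W-γ 2, C3→W-α 36, C4→W-ε 13, C5→W-α 4, C6→W-ε 2  ⇒ total 69.
Compare {W-β, W-γ, W-ε}: total 72.
Compare {W-α, W-ε, W-ζ}: total 77.
No size-3 selection does better; minimum is 69.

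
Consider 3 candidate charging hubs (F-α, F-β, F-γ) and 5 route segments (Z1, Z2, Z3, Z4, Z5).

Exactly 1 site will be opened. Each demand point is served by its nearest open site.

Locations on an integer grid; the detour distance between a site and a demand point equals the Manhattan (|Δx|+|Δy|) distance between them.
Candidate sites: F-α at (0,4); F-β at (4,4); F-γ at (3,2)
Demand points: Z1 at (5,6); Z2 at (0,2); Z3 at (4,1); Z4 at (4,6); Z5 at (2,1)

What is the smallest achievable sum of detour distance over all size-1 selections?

18

Open {F-γ}.
  Z1→F-γ 6, Z2→F-γ 3, Z3→F-γ 2, Z4→F-γ 5, Z5→F-γ 2  ⇒ total 18.
Compare {F-β}: total 19.
Compare {F-α}: total 27.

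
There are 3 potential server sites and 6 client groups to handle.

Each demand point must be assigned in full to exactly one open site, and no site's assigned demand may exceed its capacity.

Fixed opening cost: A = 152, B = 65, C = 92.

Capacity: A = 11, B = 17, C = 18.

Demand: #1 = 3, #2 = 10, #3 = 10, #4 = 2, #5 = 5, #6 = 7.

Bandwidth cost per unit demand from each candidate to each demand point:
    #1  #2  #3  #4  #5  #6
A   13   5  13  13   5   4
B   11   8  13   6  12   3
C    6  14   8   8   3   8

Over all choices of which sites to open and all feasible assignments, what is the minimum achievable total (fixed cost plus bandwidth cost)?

Open {A, B, C}; cheapest assignment that respects the capacities:
  A (cap 11, load 10): #2 — cost 10×5 = 50
  B (cap 17, load 9): #4, #6 — cost 2×6 + 7×3 = 33
  C (cap 18, load 18): #1, #3, #5 — cost 3×6 + 10×8 + 5×3 = 113
  Shipping 196, fixed 309 → total 505.
  Any other capacity-feasible assignment to {A, B, C} ships for at least 196.
Total demand is 37 and no other set of sites has combined capacity ≥ 37, so {A, B, C} is the only feasible choice of open sites. Minimum: 505.

505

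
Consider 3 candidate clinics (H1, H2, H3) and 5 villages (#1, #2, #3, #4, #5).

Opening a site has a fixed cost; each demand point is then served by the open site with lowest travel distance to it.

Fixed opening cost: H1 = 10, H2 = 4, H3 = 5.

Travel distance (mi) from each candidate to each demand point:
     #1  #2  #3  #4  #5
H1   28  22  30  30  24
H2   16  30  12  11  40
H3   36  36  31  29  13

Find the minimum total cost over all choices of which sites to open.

Open {H2, H3}: assign each demand point to its cheapest open site.
  #1→H2 16, #2→H2 30, #3→H2 12, #4→H2 11, #5→H3 13
  travel distance 82, fixed 9 → total 91.
Compare {H1, H2, H3}: travel distance 74 + fixed 19 = 93.
Compare {H1, H2}: travel distance 85 + fixed 14 = 99.
Compare {H2}: travel distance 109 + fixed 4 = 113.
All other subsets cost ≥ 93. Minimum total cost: 91.

91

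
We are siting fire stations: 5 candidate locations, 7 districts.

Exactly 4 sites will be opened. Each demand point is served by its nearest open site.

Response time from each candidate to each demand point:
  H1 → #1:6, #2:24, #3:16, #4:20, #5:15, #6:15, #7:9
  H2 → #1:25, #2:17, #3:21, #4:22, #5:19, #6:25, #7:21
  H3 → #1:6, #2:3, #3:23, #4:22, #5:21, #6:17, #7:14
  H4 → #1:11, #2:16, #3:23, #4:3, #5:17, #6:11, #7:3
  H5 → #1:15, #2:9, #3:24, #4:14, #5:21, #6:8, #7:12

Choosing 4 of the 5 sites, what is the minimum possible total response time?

Open {H1, H3, H4, H5}.
  #1→H1 6, #2→H3 3, #3→H1 16, #4→H4 3, #5→H1 15, #6→H5 8, #7→H4 3  ⇒ total 54.
Compare {H1, H2, H3, H4}: total 57.
Compare {H1, H2, H4, H5}: total 60.
No size-4 selection does better; minimum is 54.

54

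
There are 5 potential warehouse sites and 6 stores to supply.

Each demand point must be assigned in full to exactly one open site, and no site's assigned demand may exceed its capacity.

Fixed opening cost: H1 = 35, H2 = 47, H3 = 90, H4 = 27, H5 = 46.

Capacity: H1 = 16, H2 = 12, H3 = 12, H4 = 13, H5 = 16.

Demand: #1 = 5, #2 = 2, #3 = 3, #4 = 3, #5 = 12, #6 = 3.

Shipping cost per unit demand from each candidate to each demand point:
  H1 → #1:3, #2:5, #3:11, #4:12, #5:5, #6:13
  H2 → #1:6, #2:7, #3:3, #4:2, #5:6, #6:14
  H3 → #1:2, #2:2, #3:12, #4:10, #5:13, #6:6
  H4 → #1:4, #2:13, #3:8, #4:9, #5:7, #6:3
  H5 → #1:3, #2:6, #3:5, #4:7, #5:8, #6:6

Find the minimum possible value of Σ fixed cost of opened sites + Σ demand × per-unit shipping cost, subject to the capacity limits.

220

Open {H1, H5}; cheapest assignment that respects the capacities:
  H1 (cap 16, load 14): #2, #5 — cost 2×5 + 12×5 = 70
  H5 (cap 16, load 14): #1, #3, #4, #6 — cost 5×3 + 3×5 + 3×7 + 3×6 = 69
  Shipping 139, fixed 81 → total 220.
  Any other capacity-feasible assignment to {H1, H5} ships for at least 139.
Compare {H1, H2, H4}: its best feasible assignment gives total 223.
Compare {H1, H4}: its best feasible assignment gives total 237.
Every other set of open sites that can feasibly serve all demand totals ≥ 223 even under its best assignment. Minimum: 220.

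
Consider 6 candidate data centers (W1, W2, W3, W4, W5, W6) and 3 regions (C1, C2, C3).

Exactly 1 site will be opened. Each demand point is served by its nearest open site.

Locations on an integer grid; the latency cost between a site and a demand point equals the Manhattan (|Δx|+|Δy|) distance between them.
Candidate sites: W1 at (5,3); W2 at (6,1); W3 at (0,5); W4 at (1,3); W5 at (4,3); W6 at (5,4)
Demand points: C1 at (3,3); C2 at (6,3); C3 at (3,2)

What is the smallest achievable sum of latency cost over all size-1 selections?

5

Open {W5}.
  C1→W5 1, C2→W5 2, C3→W5 2  ⇒ total 5.
Compare {W1}: total 6.
Compare {W6}: total 9.
No size-1 selection does better; minimum is 5.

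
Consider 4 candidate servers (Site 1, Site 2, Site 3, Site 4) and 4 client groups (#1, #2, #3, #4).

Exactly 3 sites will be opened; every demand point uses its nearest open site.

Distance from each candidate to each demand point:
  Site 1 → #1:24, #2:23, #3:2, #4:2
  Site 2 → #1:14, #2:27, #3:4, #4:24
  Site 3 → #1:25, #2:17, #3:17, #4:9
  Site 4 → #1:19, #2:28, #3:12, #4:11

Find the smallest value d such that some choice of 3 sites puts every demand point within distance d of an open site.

Open {Site 1, Site 2, Site 3}.
  Farthest demand point is #2 at distance 17 (to Site 3); all others are ≤ 17.
With {Site 2, Site 3, Site 4} the worst case is 17.
With {Site 1, Site 3, Site 4} the worst case is 19.
No size-3 selection achieves below 17.

17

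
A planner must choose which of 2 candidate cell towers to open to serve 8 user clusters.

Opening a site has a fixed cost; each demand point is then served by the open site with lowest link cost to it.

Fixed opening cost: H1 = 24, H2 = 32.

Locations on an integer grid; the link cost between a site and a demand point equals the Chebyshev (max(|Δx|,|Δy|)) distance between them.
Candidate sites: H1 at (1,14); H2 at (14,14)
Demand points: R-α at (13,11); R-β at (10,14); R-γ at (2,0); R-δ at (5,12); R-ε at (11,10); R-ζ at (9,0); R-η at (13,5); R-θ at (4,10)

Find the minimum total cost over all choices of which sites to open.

Open {H2}: assign each demand point to its cheapest open site.
  R-α→H2 3, R-β→H2 4, R-γ→H2 14, R-δ→H2 9, R-ε→H2 4, R-ζ→H2 14, R-η→H2 9, R-θ→H2 10
  link cost 67, fixed 32 → total 99.
Compare {H1}: link cost 79 + fixed 24 = 103.
Compare {H1, H2}: link cost 56 + fixed 56 = 112.

99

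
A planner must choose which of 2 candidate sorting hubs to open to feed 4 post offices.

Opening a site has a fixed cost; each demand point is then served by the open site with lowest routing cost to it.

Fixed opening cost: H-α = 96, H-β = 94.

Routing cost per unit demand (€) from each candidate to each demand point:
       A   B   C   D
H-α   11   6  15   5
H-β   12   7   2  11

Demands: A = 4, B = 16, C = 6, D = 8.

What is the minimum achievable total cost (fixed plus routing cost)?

354

Open {H-β}: assign each demand point to its cheapest open site.
  A→H-β 4×12=48, B→H-β 16×7=112, C→H-β 6×2=12, D→H-β 8×11=88
  routing cost 260, fixed 94 → total 354.
Compare {H-α}: routing cost 270 + fixed 96 = 366.
Compare {H-α, H-β}: routing cost 192 + fixed 190 = 382.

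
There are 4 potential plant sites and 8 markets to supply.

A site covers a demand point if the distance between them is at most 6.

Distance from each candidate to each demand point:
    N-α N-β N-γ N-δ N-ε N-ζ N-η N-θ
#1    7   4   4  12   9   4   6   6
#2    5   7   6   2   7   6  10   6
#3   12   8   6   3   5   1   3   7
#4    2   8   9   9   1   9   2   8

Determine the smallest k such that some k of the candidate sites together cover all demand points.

3

Coverage sets (demand points within 6 of each site):
  #1: {N-β, N-γ, N-ζ, N-η, N-θ}
  #2: {N-α, N-γ, N-δ, N-ζ, N-θ}
  #3: {N-γ, N-δ, N-ε, N-ζ, N-η}
  #4: {N-α, N-ε, N-η}
No 2 sites suffice: every size-2 union leaves at least one demand point uncovered.
But {#1, #2, #3} covers everything, so the minimum is 3.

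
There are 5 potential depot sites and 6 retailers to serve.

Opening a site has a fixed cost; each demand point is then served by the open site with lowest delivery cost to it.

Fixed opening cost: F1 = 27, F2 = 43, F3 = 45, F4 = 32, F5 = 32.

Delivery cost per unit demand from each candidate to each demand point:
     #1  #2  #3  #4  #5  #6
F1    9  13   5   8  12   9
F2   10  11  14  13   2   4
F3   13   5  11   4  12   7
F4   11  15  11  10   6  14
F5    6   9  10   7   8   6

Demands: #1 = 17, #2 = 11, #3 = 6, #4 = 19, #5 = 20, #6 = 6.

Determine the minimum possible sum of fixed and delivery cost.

474

Open {F1, F2, F3, F5}: assign each demand point to its cheapest open site.
  #1→F5 17×6=102, #2→F3 11×5=55, #3→F1 6×5=30, #4→F3 19×4=76, #5→F2 20×2=40, #6→F2 6×4=24
  delivery cost 327, fixed 147 → total 474.
Compare {F2, F3, F5}: delivery cost 357 + fixed 120 = 477.
Compare {F1, F2, F3}: delivery cost 378 + fixed 115 = 493.
Compare {F1, F2, F3, F4, F5}: delivery cost 327 + fixed 179 = 506.
All other subsets cost ≥ 477. Minimum total cost: 474.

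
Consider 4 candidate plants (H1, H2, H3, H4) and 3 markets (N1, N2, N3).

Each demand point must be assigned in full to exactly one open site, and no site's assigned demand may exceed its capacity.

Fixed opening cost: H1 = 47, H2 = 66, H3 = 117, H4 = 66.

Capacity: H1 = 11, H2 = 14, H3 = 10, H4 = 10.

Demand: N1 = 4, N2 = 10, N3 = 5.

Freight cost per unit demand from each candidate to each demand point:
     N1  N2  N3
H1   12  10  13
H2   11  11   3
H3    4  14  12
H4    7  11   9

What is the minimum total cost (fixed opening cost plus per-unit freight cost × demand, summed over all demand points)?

272

Open {H1, H2}; cheapest assignment that respects the capacities:
  H1 (cap 11, load 10): N2 — cost 10×10 = 100
  H2 (cap 14, load 9): N1, N3 — cost 4×11 + 5×3 = 59
  Shipping 159, fixed 113 → total 272.
  Any other capacity-feasible assignment to {H1, H2} ships for at least 159.
Compare {H1, H4}: its best feasible assignment gives total 286.
Compare {H2, H4}: its best feasible assignment gives total 301.
Every other set of open sites that can feasibly serve all demand totals ≥ 286 even under its best assignment. Minimum: 272.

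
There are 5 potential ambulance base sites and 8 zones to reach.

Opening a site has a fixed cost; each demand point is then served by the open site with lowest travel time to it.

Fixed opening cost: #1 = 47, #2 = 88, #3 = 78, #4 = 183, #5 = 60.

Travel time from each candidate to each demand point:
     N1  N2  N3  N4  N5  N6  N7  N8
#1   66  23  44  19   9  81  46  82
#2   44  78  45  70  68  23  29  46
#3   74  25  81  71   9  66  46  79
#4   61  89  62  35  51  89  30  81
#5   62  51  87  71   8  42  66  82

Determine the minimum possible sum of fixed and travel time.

372

Open {#1, #2}: assign each demand point to its cheapest open site.
  N1→#2 44, N2→#1 23, N3→#1 44, N4→#1 19, N5→#1 9, N6→#2 23, N7→#2 29, N8→#2 46
  travel time 237, fixed 135 → total 372.
Compare {#1}: travel time 370 + fixed 47 = 417.
Compare {#1, #2, #5}: travel time 236 + fixed 195 = 431.
Compare {#1, #5}: travel time 326 + fixed 107 = 433.
All other subsets cost ≥ 417. Minimum total cost: 372.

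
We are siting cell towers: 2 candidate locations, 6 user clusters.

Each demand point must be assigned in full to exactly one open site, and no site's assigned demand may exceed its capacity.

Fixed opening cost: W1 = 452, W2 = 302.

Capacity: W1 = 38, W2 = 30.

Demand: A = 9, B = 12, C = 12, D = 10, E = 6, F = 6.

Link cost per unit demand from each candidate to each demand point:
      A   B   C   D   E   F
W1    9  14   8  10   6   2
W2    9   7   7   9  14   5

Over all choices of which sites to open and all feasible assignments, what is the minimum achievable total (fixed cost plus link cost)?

1151

Open {W1, W2}; cheapest assignment that respects the capacities:
  W1 (cap 38, load 31): A, D, E, F — cost 9×9 + 10×10 + 6×6 + 6×2 = 229
  W2 (cap 30, load 24): B, C — cost 12×7 + 12×7 = 168
  Shipping 397, fixed 754 → total 1151.
  Any other capacity-feasible assignment to {W1, W2} ships for at least 397.
Total demand is 55 and no other set of sites has combined capacity ≥ 55, so {W1, W2} is the only feasible choice of open sites. Minimum: 1151.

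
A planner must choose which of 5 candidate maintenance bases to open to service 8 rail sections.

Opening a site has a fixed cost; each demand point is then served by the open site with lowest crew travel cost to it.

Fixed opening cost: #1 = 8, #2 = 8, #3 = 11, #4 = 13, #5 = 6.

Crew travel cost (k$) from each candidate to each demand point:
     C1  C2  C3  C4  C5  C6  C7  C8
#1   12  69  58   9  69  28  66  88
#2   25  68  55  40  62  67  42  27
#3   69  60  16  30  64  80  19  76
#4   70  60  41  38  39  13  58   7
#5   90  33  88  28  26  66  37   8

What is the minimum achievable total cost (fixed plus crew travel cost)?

173

Open {#1, #3, #4, #5}: assign each demand point to its cheapest open site.
  C1→#1 12, C2→#5 33, C3→#3 16, C4→#1 9, C5→#5 26, C6→#4 13, C7→#3 19, C8→#4 7
  crew travel cost 135, fixed 38 → total 173.
Compare {#1, #3, #5}: crew travel cost 151 + fixed 25 = 176.
Compare {#1, #2, #3, #4, #5}: crew travel cost 135 + fixed 46 = 181.
Compare {#1, #2, #3, #5}: crew travel cost 151 + fixed 33 = 184.
All other subsets cost ≥ 176. Minimum total cost: 173.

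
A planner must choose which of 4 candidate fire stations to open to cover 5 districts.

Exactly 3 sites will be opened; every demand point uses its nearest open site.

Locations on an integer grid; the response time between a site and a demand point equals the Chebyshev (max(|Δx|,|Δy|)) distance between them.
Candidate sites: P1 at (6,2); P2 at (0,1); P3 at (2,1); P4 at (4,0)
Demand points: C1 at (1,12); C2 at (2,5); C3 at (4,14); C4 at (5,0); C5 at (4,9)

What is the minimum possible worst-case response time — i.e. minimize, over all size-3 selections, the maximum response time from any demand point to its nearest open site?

Open {P1, P2, P3}.
  Farthest demand point is C3 at response time 12 (to P1); all others are ≤ 12.
With {P1, P2, P4} the worst case is 12.
With {P1, P3, P4} the worst case is 12.
No size-3 selection achieves below 12.

12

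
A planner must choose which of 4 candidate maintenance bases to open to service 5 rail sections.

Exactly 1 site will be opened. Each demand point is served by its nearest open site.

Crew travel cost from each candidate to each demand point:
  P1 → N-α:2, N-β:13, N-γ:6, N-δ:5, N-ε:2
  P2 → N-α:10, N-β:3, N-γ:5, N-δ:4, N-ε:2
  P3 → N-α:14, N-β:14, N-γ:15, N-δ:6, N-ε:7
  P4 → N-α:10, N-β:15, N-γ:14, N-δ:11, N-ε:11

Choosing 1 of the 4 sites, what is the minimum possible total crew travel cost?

24

Open {P2}.
  N-α→P2 10, N-β→P2 3, N-γ→P2 5, N-δ→P2 4, N-ε→P2 2  ⇒ total 24.
Compare {P1}: total 28.
Compare {P3}: total 56.
No size-1 selection does better; minimum is 24.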